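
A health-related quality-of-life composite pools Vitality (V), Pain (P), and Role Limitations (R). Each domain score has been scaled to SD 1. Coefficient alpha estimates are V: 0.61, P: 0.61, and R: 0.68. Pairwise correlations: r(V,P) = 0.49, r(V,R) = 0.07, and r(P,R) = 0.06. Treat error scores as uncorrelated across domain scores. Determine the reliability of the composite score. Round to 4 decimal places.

Var(V+P+R) = 3 + 2·[0.49 + 0.07 + 0.06] = 3 + 1.24 = 4.24.
Because errors are independent across components, Cov(Tᵢ,Tⱼ) = Cov(Xᵢ,Xⱼ); the off-diagonal part of the true-score variance is the same as above.
True-score variance = [0.61 + 0.61 + 0.68] + 1.24 = 1.9 + 1.24 = 3.14.
Reliability = 3.14 / 4.24 = 0.7406.

0.7406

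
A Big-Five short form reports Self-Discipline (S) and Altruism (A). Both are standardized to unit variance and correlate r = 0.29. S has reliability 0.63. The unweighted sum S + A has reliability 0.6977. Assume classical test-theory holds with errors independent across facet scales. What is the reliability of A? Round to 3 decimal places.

0.590

Var(S+A) = 2 + 2·0.29 = 2.580.
True-score variance = ρ_S + ρ_A + 2·0.29, so 0.6977 = (0.63 + ρ_A + 0.58) / 2.580.
ρ_A = 0.6977·2.580 − 0.63 − 0.58 = 0.590.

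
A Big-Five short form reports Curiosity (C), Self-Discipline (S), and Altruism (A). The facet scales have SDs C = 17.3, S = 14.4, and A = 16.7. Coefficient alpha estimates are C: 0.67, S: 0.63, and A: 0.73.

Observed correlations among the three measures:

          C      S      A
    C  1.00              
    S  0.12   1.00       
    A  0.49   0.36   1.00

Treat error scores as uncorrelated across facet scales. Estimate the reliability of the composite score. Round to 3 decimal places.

Var(C+S+A) = 17.3² + 14.4² + 16.7² + 2·[17.3·14.4·0.12 + 17.3·16.7·0.49 + 14.4·16.7·0.36] = 785.54 + 516.066 = 1301.61.
Under uncorrelated errors the observed covariances equal the true-score covariances, so only the own-variance terms attenuate.
True-score variance = [17.3²·0.67 + 14.4²·0.63 + 16.7²·0.73] + 516.066 = 534.751 + 516.066 = 1050.82.
Reliability = 1050.82 / 1301.61 = 0.807.

0.807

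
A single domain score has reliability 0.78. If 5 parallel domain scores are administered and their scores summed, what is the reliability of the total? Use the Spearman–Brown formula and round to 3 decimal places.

ρ_k = kρ / (1 + (k−1)ρ) = 5·0.78 / (1 + 4·0.78) = 3.900 / 4.120 = 0.947.

0.947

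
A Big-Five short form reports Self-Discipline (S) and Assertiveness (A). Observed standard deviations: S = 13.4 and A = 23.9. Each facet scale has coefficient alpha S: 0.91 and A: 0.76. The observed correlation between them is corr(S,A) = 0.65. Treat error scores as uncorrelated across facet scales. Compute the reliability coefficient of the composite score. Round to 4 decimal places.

0.8687

Var(S+A) = 13.4² + 23.9² + 2·[13.4·23.9·0.65] = 750.77 + 416.338 = 1167.11.
Under uncorrelated errors the observed covariances equal the true-score covariances, so only the own-variance terms attenuate.
True-score variance = [13.4²·0.91 + 23.9²·0.76] + 416.338 = 597.519 + 416.338 = 1013.86.
Reliability = 1013.86 / 1167.11 = 0.8687.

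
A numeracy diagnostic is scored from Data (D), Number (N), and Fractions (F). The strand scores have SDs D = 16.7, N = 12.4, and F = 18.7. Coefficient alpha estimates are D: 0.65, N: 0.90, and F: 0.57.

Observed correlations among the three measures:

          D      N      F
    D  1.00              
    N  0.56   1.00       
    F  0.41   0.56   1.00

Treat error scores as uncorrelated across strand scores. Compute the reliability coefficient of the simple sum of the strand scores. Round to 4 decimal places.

0.8279

Var(D+N+F) = 16.7² + 12.4² + 18.7² + 2·[16.7·12.4·0.56 + 16.7·18.7·0.41 + 12.4·18.7·0.56] = 782.34 + 747.713 = 1530.05.
Under uncorrelated errors the observed covariances equal the true-score covariances, so only the own-variance terms attenuate.
True-score variance = [16.7²·0.65 + 12.4²·0.90 + 18.7²·0.57] + 747.713 = 518.986 + 747.713 = 1266.7.
Reliability = 1266.7 / 1530.05 = 0.8279.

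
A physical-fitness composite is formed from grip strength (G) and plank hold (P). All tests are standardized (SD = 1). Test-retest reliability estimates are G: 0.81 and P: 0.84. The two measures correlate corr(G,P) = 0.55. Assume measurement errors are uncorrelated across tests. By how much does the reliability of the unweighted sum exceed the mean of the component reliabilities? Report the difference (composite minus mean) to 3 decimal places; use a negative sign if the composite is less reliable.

Var(sum) = 2 + 1.1 = 3.1; true-score variance = 1.65 + 1.1 = 2.75; composite reliability = 0.8871.
Mean component reliability = 0.8250.
Difference = 0.8871 − 0.8250 = 0.062.

0.062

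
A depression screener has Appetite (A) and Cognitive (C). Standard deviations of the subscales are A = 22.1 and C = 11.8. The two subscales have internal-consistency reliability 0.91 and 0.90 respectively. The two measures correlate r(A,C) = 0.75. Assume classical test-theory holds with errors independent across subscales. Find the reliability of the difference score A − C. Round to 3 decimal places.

Var(A−C) = 22.1² + 11.8² − 2·22.1·11.8·0.75 = 627.65 − 391.17 = 236.48.
Because errors are independent across components, Cov(Tᵢ,Tⱼ) = Cov(Xᵢ,Xⱼ); the off-diagonal part of the true-score variance is the same as above.
True-score variance = [22.1²·0.91 + 11.8²·0.90] − 391.17 = 569.769 − 391.17 = 178.599.
Reliability = 178.599 / 236.48 = 0.755.

0.755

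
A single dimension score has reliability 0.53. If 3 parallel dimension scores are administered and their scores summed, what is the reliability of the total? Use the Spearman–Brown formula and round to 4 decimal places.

0.7718

ρ_k = kρ / (1 + (k−1)ρ) = 3·0.53 / (1 + 2·0.53) = 1.590 / 2.060 = 0.7718.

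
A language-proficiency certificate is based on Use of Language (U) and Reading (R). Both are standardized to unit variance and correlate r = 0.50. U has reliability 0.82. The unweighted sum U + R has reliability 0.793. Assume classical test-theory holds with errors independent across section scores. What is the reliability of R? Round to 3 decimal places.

0.559

Var(U+R) = 2 + 2·0.50 = 3.000.
True-score variance = ρ_U + ρ_R + 2·0.50, so 0.793 = (0.82 + ρ_R + 1.00) / 3.000.
ρ_R = 0.793·3.000 − 0.82 − 1.00 = 0.559.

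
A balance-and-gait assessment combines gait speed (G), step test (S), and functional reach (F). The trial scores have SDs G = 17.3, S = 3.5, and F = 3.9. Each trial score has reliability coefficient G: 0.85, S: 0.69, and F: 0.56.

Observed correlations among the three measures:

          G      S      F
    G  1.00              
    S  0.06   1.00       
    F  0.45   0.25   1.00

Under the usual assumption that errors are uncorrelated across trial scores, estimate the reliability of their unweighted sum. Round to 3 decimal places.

Var(G+S+F) = 17.3² + 3.5² + 3.9² + 2·[17.3·3.5·0.06 + 17.3·3.9·0.45 + 3.5·3.9·0.25] = 326.75 + 74.814 = 401.564.
Under uncorrelated errors the observed covariances equal the true-score covariances, so only the own-variance terms attenuate.
True-score variance = [17.3²·0.85 + 3.5²·0.69 + 3.9²·0.56] + 74.814 = 271.367 + 74.814 = 346.181.
Reliability = 346.181 / 401.564 = 0.862.

0.862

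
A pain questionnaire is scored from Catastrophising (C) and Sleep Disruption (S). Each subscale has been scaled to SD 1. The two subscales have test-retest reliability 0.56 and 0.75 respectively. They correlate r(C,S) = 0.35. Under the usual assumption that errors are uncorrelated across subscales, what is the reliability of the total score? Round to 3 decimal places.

Var(C+S) = 2 + 2·[0.35] = 2 + 0.7 = 2.7.
Under uncorrelated errors the observed covariances equal the true-score covariances, so only the own-variance terms attenuate.
True-score variance = [0.56 + 0.75] + 0.7 = 1.31 + 0.7 = 2.01.
Reliability = 2.01 / 2.7 = 0.744.

0.744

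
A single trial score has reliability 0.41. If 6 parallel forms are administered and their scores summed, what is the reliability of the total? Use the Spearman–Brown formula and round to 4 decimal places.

ρ_k = kρ / (1 + (k−1)ρ) = 6·0.41 / (1 + 5·0.41) = 2.460 / 3.050 = 0.8066.

0.8066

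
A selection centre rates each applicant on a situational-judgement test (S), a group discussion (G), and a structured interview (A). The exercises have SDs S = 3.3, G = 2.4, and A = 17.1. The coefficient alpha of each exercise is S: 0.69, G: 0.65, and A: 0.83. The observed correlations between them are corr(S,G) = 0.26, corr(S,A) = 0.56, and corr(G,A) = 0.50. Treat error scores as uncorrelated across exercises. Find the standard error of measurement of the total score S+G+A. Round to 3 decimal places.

Var(total) = 309.06 + 108.36 = 417.42.
True-score variance = 253.958 + 108.36 = 362.318, so reliability = 0.8680.
Error variance = 417.42 − 362.318 = 55.1016; SEM = √55.1016 = 7.423.

7.423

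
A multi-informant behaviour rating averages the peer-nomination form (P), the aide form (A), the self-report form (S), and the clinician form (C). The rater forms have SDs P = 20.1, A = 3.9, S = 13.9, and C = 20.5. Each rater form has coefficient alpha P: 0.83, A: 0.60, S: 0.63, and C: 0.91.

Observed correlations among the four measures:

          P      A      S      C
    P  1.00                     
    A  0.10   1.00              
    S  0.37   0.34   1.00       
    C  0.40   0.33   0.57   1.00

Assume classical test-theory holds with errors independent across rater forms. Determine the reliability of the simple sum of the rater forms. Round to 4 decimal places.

0.9079

Var(P+A+S+C) = 20.1² + 3.9² + 13.9² + 20.5² + 2·[20.1·3.9·0.10 + 20.1·13.9·0.37 + 20.1·20.5·0.40 + 3.9·13.9·0.34 + 3.9·20.5·0.33 + 13.9·20.5·0.57] = 1032.68 + 966.539 = 1999.22.
Because errors are independent across components, Cov(Tᵢ,Tⱼ) = Cov(Xᵢ,Xⱼ); the off-diagonal part of the true-score variance is the same as above.
True-score variance = [20.1²·0.83 + 3.9²·0.60 + 13.9²·0.63 + 20.5²·0.91] + 966.539 = 848.604 + 966.539 = 1815.14.
Reliability = 1815.14 / 1999.22 = 0.9079.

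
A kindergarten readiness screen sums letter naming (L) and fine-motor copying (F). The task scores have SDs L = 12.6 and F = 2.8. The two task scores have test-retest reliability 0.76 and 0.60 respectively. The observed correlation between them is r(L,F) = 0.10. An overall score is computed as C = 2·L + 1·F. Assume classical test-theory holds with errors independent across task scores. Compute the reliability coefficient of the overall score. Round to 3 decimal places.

0.763

Var(C) = 2²·12.6² + 2.8² + 2·[2·12.6·2.8·0.10] = 642.88 + 14.112 = 656.992.
Under uncorrelated errors the observed covariances equal the true-score covariances, so only the own-variance terms attenuate.
True-score variance = [2²·12.6²·0.76 + 2.8²·0.60] + 14.112 = 487.334 + 14.112 = 501.446.
Reliability = 501.446 / 656.992 = 0.763.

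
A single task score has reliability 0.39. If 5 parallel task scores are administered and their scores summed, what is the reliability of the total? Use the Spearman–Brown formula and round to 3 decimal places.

ρ_k = kρ / (1 + (k−1)ρ) = 5·0.39 / (1 + 4·0.39) = 1.950 / 2.560 = 0.762.

0.762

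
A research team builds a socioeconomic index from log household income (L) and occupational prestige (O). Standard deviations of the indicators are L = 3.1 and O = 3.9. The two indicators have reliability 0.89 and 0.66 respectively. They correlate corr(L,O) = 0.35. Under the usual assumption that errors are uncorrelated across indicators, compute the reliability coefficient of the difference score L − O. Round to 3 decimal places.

0.619

Var(L−O) = 3.1² + 3.9² − 2·3.1·3.9·0.35 = 24.82 − 8.463 = 16.357.
With uncorrelated errors the cross-covariances are all true-score covariance, so they carry over unchanged; only the diagonal terms shrink to ρᵢσᵢ².
True-score variance = [3.1²·0.89 + 3.9²·0.66] − 8.463 = 18.5915 − 8.463 = 10.1285.
Reliability = 10.1285 / 16.357 = 0.619.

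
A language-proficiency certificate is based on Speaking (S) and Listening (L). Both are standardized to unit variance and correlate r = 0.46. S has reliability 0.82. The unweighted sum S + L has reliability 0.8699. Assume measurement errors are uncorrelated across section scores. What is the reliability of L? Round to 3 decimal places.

Var(S+L) = 2 + 2·0.46 = 2.920.
True-score variance = ρ_S + ρ_L + 2·0.46, so 0.8699 = (0.82 + ρ_L + 0.92) / 2.920.
ρ_L = 0.8699·2.920 − 0.82 − 0.92 = 0.800.

0.800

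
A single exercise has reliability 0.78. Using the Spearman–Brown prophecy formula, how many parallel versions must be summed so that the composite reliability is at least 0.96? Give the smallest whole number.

k ≥ ρ*(1−ρ₁)/(ρ₁(1−ρ*)) = 0.96·0.22 / (0.78·0.04) = 6.769.
Smallest integer k = 7.

7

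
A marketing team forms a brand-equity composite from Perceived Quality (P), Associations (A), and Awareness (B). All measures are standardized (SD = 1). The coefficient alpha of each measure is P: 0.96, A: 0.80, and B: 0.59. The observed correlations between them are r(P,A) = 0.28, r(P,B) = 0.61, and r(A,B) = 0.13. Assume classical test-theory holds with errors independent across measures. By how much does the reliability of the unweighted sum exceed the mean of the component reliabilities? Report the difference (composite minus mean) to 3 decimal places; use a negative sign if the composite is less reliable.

0.088

Var(sum) = 3 + 2.04 = 5.04; true-score variance = 2.35 + 2.04 = 4.39; composite reliability = 0.8710.
Mean component reliability = 0.7833.
Difference = 0.8710 − 0.7833 = 0.088.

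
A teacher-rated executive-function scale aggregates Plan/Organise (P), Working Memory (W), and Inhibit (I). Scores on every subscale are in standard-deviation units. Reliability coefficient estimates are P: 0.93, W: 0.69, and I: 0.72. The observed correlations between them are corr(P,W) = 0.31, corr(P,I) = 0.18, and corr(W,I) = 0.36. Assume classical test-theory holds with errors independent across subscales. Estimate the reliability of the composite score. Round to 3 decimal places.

0.860

Var(P+W+I) = 3 + 2·[0.31 + 0.18 + 0.36] = 3 + 1.7 = 4.7.
Because errors are independent across components, Cov(Tᵢ,Tⱼ) = Cov(Xᵢ,Xⱼ); the off-diagonal part of the true-score variance is the same as above.
True-score variance = [0.93 + 0.69 + 0.72] + 1.7 = 2.34 + 1.7 = 4.04.
Reliability = 4.04 / 4.7 = 0.860.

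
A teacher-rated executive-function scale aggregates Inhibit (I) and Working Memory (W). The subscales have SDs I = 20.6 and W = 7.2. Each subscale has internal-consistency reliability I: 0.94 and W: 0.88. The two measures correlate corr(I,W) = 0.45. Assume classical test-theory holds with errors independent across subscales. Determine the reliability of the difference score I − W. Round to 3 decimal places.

Var(I−W) = 20.6² + 7.2² − 2·20.6·7.2·0.45 = 476.2 − 133.488 = 342.712.
Under uncorrelated errors the observed covariances equal the true-score covariances, so only the own-variance terms attenuate.
True-score variance = [20.6²·0.94 + 7.2²·0.88] − 133.488 = 444.518 − 133.488 = 311.03.
Reliability = 311.03 / 342.712 = 0.908.

0.908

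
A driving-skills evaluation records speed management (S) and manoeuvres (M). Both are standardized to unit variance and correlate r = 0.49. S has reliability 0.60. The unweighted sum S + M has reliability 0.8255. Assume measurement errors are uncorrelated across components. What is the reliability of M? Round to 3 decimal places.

Var(S+M) = 2 + 2·0.49 = 2.980.
True-score variance = ρ_S + ρ_M + 2·0.49, so 0.8255 = (0.60 + ρ_M + 0.98) / 2.980.
ρ_M = 0.8255·2.980 − 0.60 − 0.98 = 0.880.

0.880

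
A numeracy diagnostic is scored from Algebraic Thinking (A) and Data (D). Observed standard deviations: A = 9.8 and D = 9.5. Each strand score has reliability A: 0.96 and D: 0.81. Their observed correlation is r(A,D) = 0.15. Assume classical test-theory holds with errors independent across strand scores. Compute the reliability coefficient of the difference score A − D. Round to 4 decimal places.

Var(A−D) = 9.8² + 9.5² − 2·9.8·9.5·0.15 = 186.29 − 27.93 = 158.36.
With uncorrelated errors the cross-covariances are all true-score covariance, so they carry over unchanged; only the diagonal terms shrink to ρᵢσᵢ².
True-score variance = [9.8²·0.96 + 9.5²·0.81] − 27.93 = 165.301 − 27.93 = 137.371.
Reliability = 137.371 / 158.36 = 0.8675.

0.8675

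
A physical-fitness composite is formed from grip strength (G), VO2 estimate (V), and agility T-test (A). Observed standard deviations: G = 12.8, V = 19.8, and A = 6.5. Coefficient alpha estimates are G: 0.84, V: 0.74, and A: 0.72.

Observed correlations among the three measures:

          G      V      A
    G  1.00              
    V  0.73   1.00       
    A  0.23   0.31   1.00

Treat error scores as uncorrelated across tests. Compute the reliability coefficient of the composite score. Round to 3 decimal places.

Var(G+V+A) = 12.8² + 19.8² + 6.5² + 2·[12.8·19.8·0.73 + 12.8·6.5·0.23 + 19.8·6.5·0.31] = 598.13 + 488.088 = 1086.22.
Because errors are independent across components, Cov(Tᵢ,Tⱼ) = Cov(Xᵢ,Xⱼ); the off-diagonal part of the true-score variance is the same as above.
True-score variance = [12.8²·0.84 + 19.8²·0.74 + 6.5²·0.72] + 488.088 = 458.155 + 488.088 = 946.244.
Reliability = 946.244 / 1086.22 = 0.871.

0.871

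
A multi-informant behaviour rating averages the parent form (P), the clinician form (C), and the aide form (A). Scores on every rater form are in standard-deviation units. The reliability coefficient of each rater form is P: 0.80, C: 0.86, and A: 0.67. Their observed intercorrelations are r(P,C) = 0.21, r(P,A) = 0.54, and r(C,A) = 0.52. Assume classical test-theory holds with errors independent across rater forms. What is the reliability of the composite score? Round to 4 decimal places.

Var(P+C+A) = 3 + 2·[0.21 + 0.54 + 0.52] = 3 + 2.54 = 5.54.
With uncorrelated errors the cross-covariances are all true-score covariance, so they carry over unchanged; only the diagonal terms shrink to ρᵢσᵢ².
True-score variance = [0.80 + 0.86 + 0.67] + 2.54 = 2.33 + 2.54 = 4.87.
Reliability = 4.87 / 5.54 = 0.8791.

0.8791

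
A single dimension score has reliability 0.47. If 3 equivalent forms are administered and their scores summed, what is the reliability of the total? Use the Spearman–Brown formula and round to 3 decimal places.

ρ_k = kρ / (1 + (k−1)ρ) = 3·0.47 / (1 + 2·0.47) = 1.410 / 1.940 = 0.727.

0.727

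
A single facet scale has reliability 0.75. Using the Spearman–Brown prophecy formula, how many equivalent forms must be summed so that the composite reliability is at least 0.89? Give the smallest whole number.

3

k ≥ ρ*(1−ρ₁)/(ρ₁(1−ρ*)) = 0.89·0.25 / (0.75·0.11) = 2.697.
Smallest integer k = 3.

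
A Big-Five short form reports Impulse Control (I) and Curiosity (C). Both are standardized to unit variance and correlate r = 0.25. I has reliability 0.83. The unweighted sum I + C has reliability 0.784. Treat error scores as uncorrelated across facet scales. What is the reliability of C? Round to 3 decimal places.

0.630

Var(I+C) = 2 + 2·0.25 = 2.500.
True-score variance = ρ_I + ρ_C + 2·0.25, so 0.784 = (0.83 + ρ_C + 0.50) / 2.500.
ρ_C = 0.784·2.500 − 0.83 − 0.50 = 0.630.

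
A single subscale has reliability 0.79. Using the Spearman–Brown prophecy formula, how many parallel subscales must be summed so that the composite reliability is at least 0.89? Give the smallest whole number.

k ≥ ρ*(1−ρ₁)/(ρ₁(1−ρ*)) = 0.89·0.21 / (0.79·0.11) = 2.151.
Smallest integer k = 3.

3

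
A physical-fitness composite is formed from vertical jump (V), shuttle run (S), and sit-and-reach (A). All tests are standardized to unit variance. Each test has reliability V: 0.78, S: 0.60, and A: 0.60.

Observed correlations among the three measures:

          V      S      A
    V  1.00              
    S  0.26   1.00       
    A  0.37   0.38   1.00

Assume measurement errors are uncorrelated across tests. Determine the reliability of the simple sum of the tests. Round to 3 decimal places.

0.797

Var(V+S+A) = 3 + 2·[0.26 + 0.37 + 0.38] = 3 + 2.02 = 5.02.
With uncorrelated errors the cross-covariances are all true-score covariance, so they carry over unchanged; only the diagonal terms shrink to ρᵢσᵢ².
True-score variance = [0.78 + 0.60 + 0.60] + 2.02 = 1.98 + 2.02 = 4.
Reliability = 4 / 5.02 = 0.797.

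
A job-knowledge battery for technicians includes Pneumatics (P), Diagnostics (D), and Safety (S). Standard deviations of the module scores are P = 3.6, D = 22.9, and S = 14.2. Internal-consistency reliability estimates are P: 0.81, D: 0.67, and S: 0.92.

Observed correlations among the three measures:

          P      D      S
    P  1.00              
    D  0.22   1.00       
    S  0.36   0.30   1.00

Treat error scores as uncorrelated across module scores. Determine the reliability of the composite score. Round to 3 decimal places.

0.810

Var(P+D+S) = 3.6² + 22.9² + 14.2² + 2·[3.6·22.9·0.22 + 3.6·14.2·0.36 + 22.9·14.2·0.30] = 739.01 + 268.188 = 1007.2.
With uncorrelated errors the cross-covariances are all true-score covariance, so they carry over unchanged; only the diagonal terms shrink to ρᵢσᵢ².
True-score variance = [3.6²·0.81 + 22.9²·0.67 + 14.2²·0.92] + 268.188 = 547.361 + 268.188 = 815.549.
Reliability = 815.549 / 1007.2 = 0.810.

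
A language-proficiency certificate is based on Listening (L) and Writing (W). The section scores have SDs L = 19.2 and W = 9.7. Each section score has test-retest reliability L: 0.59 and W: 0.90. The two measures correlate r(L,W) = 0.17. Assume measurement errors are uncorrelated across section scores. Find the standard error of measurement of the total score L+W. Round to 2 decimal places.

Var(total) = 462.73 + 63.3216 = 526.052.
True-score variance = 302.179 + 63.3216 = 365.5, so reliability = 0.6948.
Error variance = 526.052 − 365.5 = 160.551; SEM = √160.551 = 12.67.

12.67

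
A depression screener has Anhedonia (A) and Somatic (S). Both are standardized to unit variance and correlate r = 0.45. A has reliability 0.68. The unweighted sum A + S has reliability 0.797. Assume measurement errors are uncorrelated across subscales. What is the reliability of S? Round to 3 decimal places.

Var(A+S) = 2 + 2·0.45 = 2.900.
True-score variance = ρ_A + ρ_S + 2·0.45, so 0.797 = (0.68 + ρ_S + 0.90) / 2.900.
ρ_S = 0.797·2.900 − 0.68 − 0.90 = 0.731.

0.731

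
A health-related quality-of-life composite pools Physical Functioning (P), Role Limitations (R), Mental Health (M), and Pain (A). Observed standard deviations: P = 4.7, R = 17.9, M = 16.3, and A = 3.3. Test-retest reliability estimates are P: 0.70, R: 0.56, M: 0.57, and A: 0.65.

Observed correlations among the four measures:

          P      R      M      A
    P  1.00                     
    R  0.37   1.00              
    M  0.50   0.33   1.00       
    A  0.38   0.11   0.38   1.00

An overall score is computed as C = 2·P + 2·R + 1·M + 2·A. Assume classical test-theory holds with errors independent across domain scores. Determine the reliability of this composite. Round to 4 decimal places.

0.7281

Var(C) = 2²·4.7² + 2²·17.9² + 16.3² + 2²·3.3² + 2·[4·4.7·17.9·0.37 + 2·4.7·16.3·0.50 + 4·4.7·3.3·0.38 + 2·17.9·16.3·0.33 + 4·17.9·3.3·0.11 + 2·16.3·3.3·0.38] = 1679.25 + 968.274 = 2647.52.
Under uncorrelated errors the observed covariances equal the true-score covariances, so only the own-variance terms attenuate.
True-score variance = [2²·4.7²·0.70 + 2²·17.9²·0.56 + 16.3²·0.57 + 2²·3.3²·0.65] + 968.274 = 959.328 + 968.274 = 1927.6.
Reliability = 1927.6 / 2647.52 = 0.7281.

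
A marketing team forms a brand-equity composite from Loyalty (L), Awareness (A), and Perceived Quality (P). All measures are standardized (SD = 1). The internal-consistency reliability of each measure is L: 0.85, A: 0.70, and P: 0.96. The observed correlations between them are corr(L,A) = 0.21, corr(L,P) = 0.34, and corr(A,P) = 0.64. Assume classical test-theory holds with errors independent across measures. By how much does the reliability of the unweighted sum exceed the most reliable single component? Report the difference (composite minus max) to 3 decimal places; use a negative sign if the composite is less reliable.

-0.051

Var(sum) = 3 + 2.38 = 5.38; true-score variance = 2.51 + 2.38 = 4.89; composite reliability = 0.9089.
Max component reliability = 0.9600.
Difference = 0.9089 − 0.9600 = -0.051.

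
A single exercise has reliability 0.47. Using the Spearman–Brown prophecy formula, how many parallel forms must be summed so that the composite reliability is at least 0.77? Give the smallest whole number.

k ≥ ρ*(1−ρ₁)/(ρ₁(1−ρ*)) = 0.77·0.53 / (0.47·0.23) = 3.775.
Smallest integer k = 4.

4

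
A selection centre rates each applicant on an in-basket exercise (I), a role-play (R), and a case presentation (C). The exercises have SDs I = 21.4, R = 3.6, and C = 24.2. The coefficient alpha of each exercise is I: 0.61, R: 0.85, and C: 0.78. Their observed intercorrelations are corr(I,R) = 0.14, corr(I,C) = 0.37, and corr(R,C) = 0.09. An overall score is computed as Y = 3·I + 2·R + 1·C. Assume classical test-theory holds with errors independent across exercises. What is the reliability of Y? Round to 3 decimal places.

0.713

Var(Y) = 3²·21.4² + 2²·3.6² + 24.2² + 2·[6·21.4·3.6·0.14 + 3·21.4·24.2·0.37 + 2·3.6·24.2·0.09] = 4759.12 + 1310.48 = 6069.6.
Because errors are independent across components, Cov(Tᵢ,Tⱼ) = Cov(Xᵢ,Xⱼ); the off-diagonal part of the true-score variance is the same as above.
True-score variance = [3²·21.4²·0.61 + 2²·3.6²·0.85 + 24.2²·0.78] + 1310.48 = 3015.06 + 1310.48 = 4325.55.
Reliability = 4325.55 / 6069.6 = 0.713.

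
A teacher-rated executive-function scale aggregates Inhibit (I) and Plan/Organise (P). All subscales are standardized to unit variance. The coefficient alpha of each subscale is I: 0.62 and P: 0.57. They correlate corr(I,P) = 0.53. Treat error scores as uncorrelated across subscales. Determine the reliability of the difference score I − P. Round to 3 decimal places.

0.138

Var(I−P) = 1 + 1 − 2·0.53 = 2 − 1.06 = 0.94.
Under uncorrelated errors the observed covariances equal the true-score covariances, so only the own-variance terms attenuate.
True-score variance = [0.62 + 0.57] − 1.06 = 1.19 − 1.06 = 0.13.
Reliability = 0.13 / 0.94 = 0.138.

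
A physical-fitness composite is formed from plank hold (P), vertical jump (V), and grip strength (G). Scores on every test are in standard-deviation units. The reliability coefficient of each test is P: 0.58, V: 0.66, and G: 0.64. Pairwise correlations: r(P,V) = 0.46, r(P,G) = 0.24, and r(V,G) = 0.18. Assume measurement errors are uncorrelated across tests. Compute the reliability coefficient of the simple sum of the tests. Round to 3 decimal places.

Var(P+V+G) = 3 + 2·[0.46 + 0.24 + 0.18] = 3 + 1.76 = 4.76.
Under uncorrelated errors the observed covariances equal the true-score covariances, so only the own-variance terms attenuate.
True-score variance = [0.58 + 0.66 + 0.64] + 1.76 = 1.88 + 1.76 = 3.64.
Reliability = 3.64 / 4.76 = 0.765.

0.765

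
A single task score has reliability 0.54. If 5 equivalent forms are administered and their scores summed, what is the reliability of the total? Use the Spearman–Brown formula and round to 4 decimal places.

ρ_k = kρ / (1 + (k−1)ρ) = 5·0.54 / (1 + 4·0.54) = 2.700 / 3.160 = 0.8544.

0.8544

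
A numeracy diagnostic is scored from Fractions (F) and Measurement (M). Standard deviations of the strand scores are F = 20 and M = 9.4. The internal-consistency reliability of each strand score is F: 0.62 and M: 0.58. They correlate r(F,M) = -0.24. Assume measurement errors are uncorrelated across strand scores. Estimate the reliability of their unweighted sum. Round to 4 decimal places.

Var(F+M) = 20² + 9.4² + 2·[20·9.4·(-0.24)] = 488.36 − 90.24 = 398.12.
Under uncorrelated errors the observed covariances equal the true-score covariances, so only the own-variance terms attenuate.
True-score variance = [20²·0.62 + 9.4²·0.58] − 90.24 = 299.249 − 90.24 = 209.009.
Reliability = 209.009 / 398.12 = 0.5250.

0.5250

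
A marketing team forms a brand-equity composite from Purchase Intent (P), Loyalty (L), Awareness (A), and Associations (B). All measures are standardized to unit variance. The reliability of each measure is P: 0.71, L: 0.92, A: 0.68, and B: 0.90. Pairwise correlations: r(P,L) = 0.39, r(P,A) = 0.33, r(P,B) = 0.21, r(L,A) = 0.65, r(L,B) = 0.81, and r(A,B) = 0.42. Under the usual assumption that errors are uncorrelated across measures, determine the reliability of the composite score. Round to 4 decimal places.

Var(P+L+A+B) = 4 + 2·[0.39 + 0.33 + 0.21 + 0.65 + 0.81 + 0.42] = 4 + 5.62 = 9.62.
Because errors are independent across components, Cov(Tᵢ,Tⱼ) = Cov(Xᵢ,Xⱼ); the off-diagonal part of the true-score variance is the same as above.
True-score variance = [0.71 + 0.92 + 0.68 + 0.90] + 5.62 = 3.21 + 5.62 = 8.83.
Reliability = 8.83 / 9.62 = 0.9179.

0.9179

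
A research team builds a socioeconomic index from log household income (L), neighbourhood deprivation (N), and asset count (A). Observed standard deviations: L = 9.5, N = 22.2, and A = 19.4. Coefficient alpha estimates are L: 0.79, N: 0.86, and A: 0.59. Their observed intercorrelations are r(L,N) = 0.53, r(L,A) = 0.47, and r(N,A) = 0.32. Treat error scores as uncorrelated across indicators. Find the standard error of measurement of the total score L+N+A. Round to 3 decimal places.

15.565

Var(total) = 959.45 + 672.431 = 1631.88.
True-score variance = 717.192 + 672.431 = 1389.62, so reliability = 0.8515.
Error variance = 1631.88 − 1389.62 = 242.258; SEM = √242.258 = 15.565.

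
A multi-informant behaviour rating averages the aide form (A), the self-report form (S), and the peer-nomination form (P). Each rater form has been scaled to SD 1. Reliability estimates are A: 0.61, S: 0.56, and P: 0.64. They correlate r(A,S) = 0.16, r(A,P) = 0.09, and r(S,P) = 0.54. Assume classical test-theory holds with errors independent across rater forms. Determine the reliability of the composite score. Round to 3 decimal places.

Var(A+S+P) = 3 + 2·[0.16 + 0.09 + 0.54] = 3 + 1.58 = 4.58.
Because errors are independent across components, Cov(Tᵢ,Tⱼ) = Cov(Xᵢ,Xⱼ); the off-diagonal part of the true-score variance is the same as above.
True-score variance = [0.61 + 0.56 + 0.64] + 1.58 = 1.81 + 1.58 = 3.39.
Reliability = 3.39 / 4.58 = 0.740.

0.740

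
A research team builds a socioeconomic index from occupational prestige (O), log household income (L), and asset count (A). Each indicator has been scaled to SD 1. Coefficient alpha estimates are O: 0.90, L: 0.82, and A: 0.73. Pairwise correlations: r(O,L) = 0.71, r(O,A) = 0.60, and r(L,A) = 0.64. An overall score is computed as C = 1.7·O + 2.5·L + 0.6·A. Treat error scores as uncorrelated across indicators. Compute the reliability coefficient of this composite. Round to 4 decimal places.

Var(C) = 1.7² + 2.5² + 0.6² + 2·[4.25·0.71 + 1.02·0.60 + 1.5·0.64] = 9.5 + 9.179 = 18.679.
Under uncorrelated errors the observed covariances equal the true-score covariances, so only the own-variance terms attenuate.
True-score variance = [1.7²·0.90 + 2.5²·0.82 + 0.6²·0.73] + 9.179 = 7.9888 + 9.179 = 17.1678.
Reliability = 17.1678 / 18.679 = 0.9191.

0.9191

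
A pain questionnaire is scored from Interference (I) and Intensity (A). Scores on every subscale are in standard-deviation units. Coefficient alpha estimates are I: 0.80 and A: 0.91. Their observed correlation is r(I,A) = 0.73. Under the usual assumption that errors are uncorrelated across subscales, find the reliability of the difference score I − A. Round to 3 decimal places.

0.463

Var(I−A) = 1 + 1 − 2·0.73 = 2 − 1.46 = 0.54.
Under uncorrelated errors the observed covariances equal the true-score covariances, so only the own-variance terms attenuate.
True-score variance = [0.80 + 0.91] − 1.46 = 1.71 − 1.46 = 0.25.
Reliability = 0.25 / 0.54 = 0.463.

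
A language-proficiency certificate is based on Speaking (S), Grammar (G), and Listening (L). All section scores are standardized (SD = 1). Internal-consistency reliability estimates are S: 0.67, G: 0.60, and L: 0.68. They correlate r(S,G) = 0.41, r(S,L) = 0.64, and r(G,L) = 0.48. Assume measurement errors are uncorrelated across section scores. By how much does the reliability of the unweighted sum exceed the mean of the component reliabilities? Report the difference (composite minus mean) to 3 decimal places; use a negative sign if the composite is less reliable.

0.177

Var(sum) = 3 + 3.06 = 6.06; true-score variance = 1.95 + 3.06 = 5.01; composite reliability = 0.8267.
Mean component reliability = 0.6500.
Difference = 0.8267 − 0.6500 = 0.177.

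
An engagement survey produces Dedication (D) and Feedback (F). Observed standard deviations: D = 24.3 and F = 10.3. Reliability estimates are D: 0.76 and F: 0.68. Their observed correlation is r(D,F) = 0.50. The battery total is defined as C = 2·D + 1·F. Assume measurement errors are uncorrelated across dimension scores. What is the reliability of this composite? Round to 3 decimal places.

0.798

Var(C) = 2²·24.3² + 10.3² + 2·[2·24.3·10.3·0.50] = 2468.05 + 500.58 = 2968.63.
Under uncorrelated errors the observed covariances equal the true-score covariances, so only the own-variance terms attenuate.
True-score variance = [2²·24.3²·0.76 + 10.3²·0.68] + 500.58 = 1867.23 + 500.58 = 2367.81.
Reliability = 2367.81 / 2968.63 = 0.798.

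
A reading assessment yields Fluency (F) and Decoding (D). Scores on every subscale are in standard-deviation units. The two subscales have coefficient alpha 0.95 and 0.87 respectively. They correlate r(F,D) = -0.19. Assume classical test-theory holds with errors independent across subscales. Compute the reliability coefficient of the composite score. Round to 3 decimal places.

0.889

Var(F+D) = 2 + 2·[(-0.19)] = 2 − 0.38 = 1.62.
Because errors are independent across components, Cov(Tᵢ,Tⱼ) = Cov(Xᵢ,Xⱼ); the off-diagonal part of the true-score variance is the same as above.
True-score variance = [0.95 + 0.87] − 0.38 = 1.82 − 0.38 = 1.44.
Reliability = 1.44 / 1.62 = 0.889.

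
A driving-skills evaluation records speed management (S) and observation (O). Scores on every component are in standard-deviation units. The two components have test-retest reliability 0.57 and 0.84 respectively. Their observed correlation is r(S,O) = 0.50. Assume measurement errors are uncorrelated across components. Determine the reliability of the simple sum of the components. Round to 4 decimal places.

Var(S+O) = 2 + 2·[0.50] = 2 + 1 = 3.
Because errors are independent across components, Cov(Tᵢ,Tⱼ) = Cov(Xᵢ,Xⱼ); the off-diagonal part of the true-score variance is the same as above.
True-score variance = [0.57 + 0.84] + 1 = 1.41 + 1 = 2.41.
Reliability = 2.41 / 3 = 0.8033.

0.8033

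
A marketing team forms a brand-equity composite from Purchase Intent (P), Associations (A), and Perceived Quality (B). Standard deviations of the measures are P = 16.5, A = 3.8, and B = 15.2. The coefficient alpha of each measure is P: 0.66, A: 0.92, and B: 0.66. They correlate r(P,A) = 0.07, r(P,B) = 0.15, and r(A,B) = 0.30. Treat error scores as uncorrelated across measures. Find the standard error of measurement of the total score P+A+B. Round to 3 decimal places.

13.125

Var(total) = 517.73 + 118.674 = 636.404.
True-score variance = 345.456 + 118.674 = 464.13, so reliability = 0.7293.
Error variance = 636.404 − 464.13 = 172.274; SEM = √172.274 = 13.125.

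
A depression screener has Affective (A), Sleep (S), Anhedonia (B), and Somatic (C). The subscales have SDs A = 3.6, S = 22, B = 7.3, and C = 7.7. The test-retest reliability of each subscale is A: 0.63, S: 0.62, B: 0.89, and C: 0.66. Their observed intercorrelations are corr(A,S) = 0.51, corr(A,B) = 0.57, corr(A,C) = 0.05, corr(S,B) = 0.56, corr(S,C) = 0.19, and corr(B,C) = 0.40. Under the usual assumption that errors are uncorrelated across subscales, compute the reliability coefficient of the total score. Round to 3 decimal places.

0.788

Var(A+S+B+C) = 3.6² + 22² + 7.3² + 7.7² + 2·[3.6·22·0.51 + 3.6·7.3·0.57 + 3.6·7.7·0.05 + 22·7.3·0.56 + 22·7.7·0.19 + 7.3·7.7·0.40] = 609.54 + 402.727 = 1012.27.
Because errors are independent across components, Cov(Tᵢ,Tⱼ) = Cov(Xᵢ,Xⱼ); the off-diagonal part of the true-score variance is the same as above.
True-score variance = [3.6²·0.63 + 22²·0.62 + 7.3²·0.89 + 7.7²·0.66] + 402.727 = 394.804 + 402.727 = 797.532.
Reliability = 797.532 / 1012.27 = 0.788.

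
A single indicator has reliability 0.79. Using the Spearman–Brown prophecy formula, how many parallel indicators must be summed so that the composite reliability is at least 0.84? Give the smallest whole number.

k ≥ ρ*(1−ρ₁)/(ρ₁(1−ρ*)) = 0.84·0.21 / (0.79·0.16) = 1.396.
Smallest integer k = 2.

2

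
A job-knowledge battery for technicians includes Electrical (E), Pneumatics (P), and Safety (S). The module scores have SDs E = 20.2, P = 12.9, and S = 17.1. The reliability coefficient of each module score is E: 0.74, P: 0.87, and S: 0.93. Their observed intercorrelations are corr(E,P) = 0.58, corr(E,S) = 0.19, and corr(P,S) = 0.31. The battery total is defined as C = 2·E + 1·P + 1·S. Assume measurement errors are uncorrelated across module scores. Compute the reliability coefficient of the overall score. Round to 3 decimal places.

0.849

Var(C) = 2²·20.2² + 12.9² + 17.1² + 2·[2·20.2·12.9·0.58 + 2·20.2·17.1·0.19 + 12.9·17.1·0.31] = 2090.98 + 1003.83 = 3094.81.
Under uncorrelated errors the observed covariances equal the true-score covariances, so only the own-variance terms attenuate.
True-score variance = [2²·20.2²·0.74 + 12.9²·0.87 + 17.1²·0.93] + 1003.83 = 1624.52 + 1003.83 = 2628.35.
Reliability = 2628.35 / 3094.81 = 0.849.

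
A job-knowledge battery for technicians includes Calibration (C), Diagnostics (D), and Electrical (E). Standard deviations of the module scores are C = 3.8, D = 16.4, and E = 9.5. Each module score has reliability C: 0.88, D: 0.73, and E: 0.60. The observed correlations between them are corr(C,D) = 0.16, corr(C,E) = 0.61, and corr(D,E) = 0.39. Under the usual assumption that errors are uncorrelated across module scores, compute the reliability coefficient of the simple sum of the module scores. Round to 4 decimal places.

0.8025

Var(C+D+E) = 3.8² + 16.4² + 9.5² + 2·[3.8·16.4·0.16 + 3.8·9.5·0.61 + 16.4·9.5·0.39] = 373.65 + 185.508 = 559.158.
With uncorrelated errors the cross-covariances are all true-score covariance, so they carry over unchanged; only the diagonal terms shrink to ρᵢσᵢ².
True-score variance = [3.8²·0.88 + 16.4²·0.73 + 9.5²·0.60] + 185.508 = 263.198 + 185.508 = 448.706.
Reliability = 448.706 / 559.158 = 0.8025.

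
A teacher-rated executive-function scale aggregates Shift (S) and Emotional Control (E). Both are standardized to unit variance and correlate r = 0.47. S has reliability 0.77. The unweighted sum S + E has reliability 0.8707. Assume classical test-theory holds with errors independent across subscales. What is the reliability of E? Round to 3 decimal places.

Var(S+E) = 2 + 2·0.47 = 2.940.
True-score variance = ρ_S + ρ_E + 2·0.47, so 0.8707 = (0.77 + ρ_E + 0.94) / 2.940.
ρ_E = 0.8707·2.940 − 0.77 − 0.94 = 0.850.

0.850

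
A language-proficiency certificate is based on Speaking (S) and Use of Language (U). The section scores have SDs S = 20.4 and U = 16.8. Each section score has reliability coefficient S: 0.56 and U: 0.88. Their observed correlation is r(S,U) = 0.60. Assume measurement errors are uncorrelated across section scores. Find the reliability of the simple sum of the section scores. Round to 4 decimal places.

0.8045

Var(S+U) = 20.4² + 16.8² + 2·[20.4·16.8·0.60] = 698.4 + 411.264 = 1109.66.
Under uncorrelated errors the observed covariances equal the true-score covariances, so only the own-variance terms attenuate.
True-score variance = [20.4²·0.56 + 16.8²·0.88] + 411.264 = 481.421 + 411.264 = 892.685.
Reliability = 892.685 / 1109.66 = 0.8045.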